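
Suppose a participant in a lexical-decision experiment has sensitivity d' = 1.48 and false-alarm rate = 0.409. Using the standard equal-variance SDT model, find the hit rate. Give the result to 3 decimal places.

hit rate = 0.894

z(false-alarm rate) = z(0.409) = -0.2301
z(H) = z(FA) + d' = -0.2301 + 1.48 = 1.2499
hit rate = Φ(1.2499) = 0.8943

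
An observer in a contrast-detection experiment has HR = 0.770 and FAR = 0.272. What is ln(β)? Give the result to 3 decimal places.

ln β = -0.089

z(H) = z(0.770) = 0.7388
z(FA) = z(0.272) = -0.6068
ln β = −½·[z(H)² − z(FA)²] = −0.5 × (0.5458 − 0.3682) = -0.0888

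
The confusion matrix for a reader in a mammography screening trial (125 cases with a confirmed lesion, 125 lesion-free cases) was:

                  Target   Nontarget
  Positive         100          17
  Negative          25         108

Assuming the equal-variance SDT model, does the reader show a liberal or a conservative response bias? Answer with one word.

conservative

z(H) = 0.842, z(FA) = -1.098
c = −½·(z(H) + z(FA)) = 0.128
c > 0 → conservative criterion (biased toward responding “no”).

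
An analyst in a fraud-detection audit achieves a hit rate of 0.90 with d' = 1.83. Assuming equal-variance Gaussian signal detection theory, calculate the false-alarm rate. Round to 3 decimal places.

z(hit rate) = z(0.90) = 1.2816
z(FA) = z(H) − d' = 1.2816 − 1.83 = -0.5484
false-alarm rate = Φ(-0.5484) = 0.2917

false-alarm rate = 0.292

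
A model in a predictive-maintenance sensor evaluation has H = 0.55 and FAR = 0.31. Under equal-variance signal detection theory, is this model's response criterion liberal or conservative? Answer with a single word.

z(H) = 0.126, z(FA) = -0.496
c = −½·(z(H) + z(FA)) = 0.185
c > 0 → conservative criterion (biased toward responding “no”).

conservative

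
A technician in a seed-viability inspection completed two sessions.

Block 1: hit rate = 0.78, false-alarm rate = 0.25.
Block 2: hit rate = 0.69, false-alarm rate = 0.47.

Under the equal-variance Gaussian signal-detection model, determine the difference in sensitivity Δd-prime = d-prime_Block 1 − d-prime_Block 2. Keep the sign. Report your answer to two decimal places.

Block 1: z(0.78) = 0.772, z(0.25) = -0.674, d' = 1.446
Block 2: z(0.69) = 0.496, z(0.47) = -0.075, d' = 0.571
Δd' = d'_Block 1 − d'_Block 2 = 1.446 − 0.571 = 0.875
Block 1 has the higher sensitivity.

Δd-prime = 0.88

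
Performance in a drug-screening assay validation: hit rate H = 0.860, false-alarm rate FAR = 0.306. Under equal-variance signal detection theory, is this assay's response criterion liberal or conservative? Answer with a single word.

z(H) = 1.080, z(FA) = -0.507
c = −½·(z(H) + z(FA)) = -0.2865
c < 0 → liberal criterion (biased toward responding “yes”).

liberal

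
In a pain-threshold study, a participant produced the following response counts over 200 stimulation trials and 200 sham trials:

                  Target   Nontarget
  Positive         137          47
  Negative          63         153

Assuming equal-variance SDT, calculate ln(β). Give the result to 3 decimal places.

ln β = 0.145

H = 137/200 = 0.6850
FA = 47/200 = 0.2350
z(H) = 0.4817
z(FA) = -0.7225
ln β = −½·[z(H)² − z(FA)²] = −0.5 × (0.2320 − 0.5220) = 0.1450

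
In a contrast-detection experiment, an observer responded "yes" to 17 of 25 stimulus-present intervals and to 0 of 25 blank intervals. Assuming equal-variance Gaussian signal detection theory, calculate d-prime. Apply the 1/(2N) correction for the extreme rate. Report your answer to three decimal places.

The false-alarm rate is 0/25 = 0, so apply the 1/(2N) correction: FA → 1/(2·25) = 0.02000.
z(H) = z(0.68000) = 0.4677
z(FA) = z(0.02000) = -2.0537
d' = 0.4677 − (-2.0537) = 2.5214

d-prime = 2.521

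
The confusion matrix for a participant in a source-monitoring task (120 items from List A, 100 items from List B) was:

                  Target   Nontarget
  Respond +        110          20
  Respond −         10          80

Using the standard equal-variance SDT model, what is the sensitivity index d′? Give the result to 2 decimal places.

d′ = 2.22

H = 110/120 = 0.9167
FA = 20/100 = 0.2000
z(H) = 1.3832
z(FA) = -0.8416
d' = z(H) − z(FA) = 1.3832 − (-0.8416) = 2.2248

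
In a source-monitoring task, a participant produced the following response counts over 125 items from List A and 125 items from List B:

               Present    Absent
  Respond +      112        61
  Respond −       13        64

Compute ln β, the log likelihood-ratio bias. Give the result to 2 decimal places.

H = 112/125 = 0.8960
FA = 61/125 = 0.4880
z(H) = z(0.8960) = 1.259
z(FA) = z(0.4880) = -0.030
ln β = −½·[z(H)² − z(FA)²] = −0.5 × (1.585 − 0.001) = -0.792

ln β = -0.79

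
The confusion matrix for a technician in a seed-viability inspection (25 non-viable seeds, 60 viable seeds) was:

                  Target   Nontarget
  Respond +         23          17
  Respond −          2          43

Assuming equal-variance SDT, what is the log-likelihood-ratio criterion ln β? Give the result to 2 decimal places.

ln β = -0.82

H = 23/25 = 0.9200
FA = 17/60 = 0.2833
Φ⁻¹(0.9200) = 1.405, Φ⁻¹(0.2833) = -0.573
ln β = −½·[z(H)² − z(FA)²] = −0.5 × (1.974 − 0.328) = -0.823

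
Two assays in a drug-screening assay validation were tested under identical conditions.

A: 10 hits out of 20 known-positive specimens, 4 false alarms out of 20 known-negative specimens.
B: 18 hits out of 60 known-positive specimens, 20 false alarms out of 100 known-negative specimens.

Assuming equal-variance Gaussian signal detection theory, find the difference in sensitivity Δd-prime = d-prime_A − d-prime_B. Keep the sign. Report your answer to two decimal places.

A: z(0.5000) = 0.000, z(0.2000) = -0.842, d' = 0.842
B: z(0.3000) = -0.524, z(0.2000) = -0.842, d' = 0.318
Δd' = d'_A − d'_B = 0.842 − 0.318 = 0.524
A has the higher sensitivity.

Δd-prime = 0.52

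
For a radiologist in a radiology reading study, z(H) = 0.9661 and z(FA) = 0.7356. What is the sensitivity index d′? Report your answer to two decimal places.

d′ = 0.23

d' = z(H) − z(FA) = 0.9661 − 0.7356 = 0.2305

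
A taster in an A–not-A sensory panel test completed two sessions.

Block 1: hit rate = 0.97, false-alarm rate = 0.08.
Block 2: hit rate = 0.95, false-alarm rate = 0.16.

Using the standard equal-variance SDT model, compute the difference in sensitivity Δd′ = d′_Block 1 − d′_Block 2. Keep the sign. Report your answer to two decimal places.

Block 1: z(0.97) = 1.881, z(0.08) = -1.405, d' = 3.286
Block 2: z(0.95) = 1.645, z(0.16) = -0.994, d' = 2.639
Δd' = d'_Block 1 − d'_Block 2 = 3.286 − 2.639 = 0.647
Block 1 has the higher sensitivity.

Δd′ = 0.65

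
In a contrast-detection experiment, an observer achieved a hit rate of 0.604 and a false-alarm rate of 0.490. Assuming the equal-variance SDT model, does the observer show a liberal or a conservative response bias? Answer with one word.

liberal

z(H) = 0.264, z(FA) = -0.025
c = −½·(z(H) + z(FA)) = -0.1195
c < 0 → liberal criterion (biased toward responding “yes”).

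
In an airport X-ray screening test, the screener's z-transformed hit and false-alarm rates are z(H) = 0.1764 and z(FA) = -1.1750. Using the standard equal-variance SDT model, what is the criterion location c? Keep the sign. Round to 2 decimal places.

c = −½·[z(H) + z(FA)] = −½·(0.1764 + (-1.1750)) = 0.4993
c > 0: the screener has a conservative response bias.

c = 0.50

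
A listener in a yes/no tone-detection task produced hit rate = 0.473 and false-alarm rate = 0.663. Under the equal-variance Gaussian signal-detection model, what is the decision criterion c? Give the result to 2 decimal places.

z(H) = -0.0677
z(FA) = 0.4207
c = −½·[z(H) + z(FA)] = −0.5 × (-0.0677 + 0.4207) = -0.1765

c = -0.18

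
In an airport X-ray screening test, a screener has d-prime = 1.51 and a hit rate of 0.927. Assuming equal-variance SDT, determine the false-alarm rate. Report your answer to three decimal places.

z(hit rate) = z(0.927) = 1.4538
z(FA) = z(H) − d' = 1.4538 − 1.51 = -0.0562
false-alarm rate = Φ(-0.0562) = 0.4776

false-alarm rate = 0.478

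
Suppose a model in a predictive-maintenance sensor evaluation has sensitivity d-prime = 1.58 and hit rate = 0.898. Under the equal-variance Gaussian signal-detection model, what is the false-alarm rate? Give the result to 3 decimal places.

z(hit rate) = z(0.898) = 1.2702
z(FA) = z(H) − d' = 1.2702 − 1.58 = -0.3098
false-alarm rate = Φ(-0.3098) = 0.3784

false-alarm rate = 0.378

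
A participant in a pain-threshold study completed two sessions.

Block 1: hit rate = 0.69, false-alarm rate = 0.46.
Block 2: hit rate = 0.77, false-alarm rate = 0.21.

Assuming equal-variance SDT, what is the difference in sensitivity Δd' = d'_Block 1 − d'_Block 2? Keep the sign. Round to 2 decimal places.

Δd' = -0.95

Block 1: z(0.69) = 0.496, z(0.46) = -0.100, d' = 0.596
Block 2: z(0.77) = 0.739, z(0.21) = -0.806, d' = 1.545
Δd' = d'_Block 1 − d'_Block 2 = 0.596 − 1.545 = -0.949
Block 2 has the higher sensitivity.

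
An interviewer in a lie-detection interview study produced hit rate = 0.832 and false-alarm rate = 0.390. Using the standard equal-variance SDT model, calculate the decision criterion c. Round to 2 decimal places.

c = -0.34

z(H) = z(0.832) = 0.962
z(FA) = z(0.390) = -0.279
c = −½·[z(H) + z(FA)] = −0.5 × (0.962 + (-0.279)) = -0.3415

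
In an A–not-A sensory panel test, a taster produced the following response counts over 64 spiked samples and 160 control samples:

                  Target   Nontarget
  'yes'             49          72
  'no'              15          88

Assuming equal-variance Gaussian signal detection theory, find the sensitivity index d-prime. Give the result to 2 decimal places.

H = 49/64 = 0.7656
FA = 72/160 = 0.4500
Φ⁻¹(H) = Φ⁻¹(0.7656) = 0.724
Φ⁻¹(FA) = Φ⁻¹(0.4500) = -0.126
d' = z(H) − z(FA) = 0.724 − (-0.126) = 0.850

d-prime = 0.85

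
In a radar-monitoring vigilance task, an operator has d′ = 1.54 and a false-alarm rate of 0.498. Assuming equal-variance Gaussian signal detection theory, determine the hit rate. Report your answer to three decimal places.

hit rate = 0.938

z(false-alarm rate) = z(0.498) = -0.0050
z(H) = z(FA) + d' = -0.0050 + 1.54 = 1.5350
hit rate = Φ(1.5350) = 0.9376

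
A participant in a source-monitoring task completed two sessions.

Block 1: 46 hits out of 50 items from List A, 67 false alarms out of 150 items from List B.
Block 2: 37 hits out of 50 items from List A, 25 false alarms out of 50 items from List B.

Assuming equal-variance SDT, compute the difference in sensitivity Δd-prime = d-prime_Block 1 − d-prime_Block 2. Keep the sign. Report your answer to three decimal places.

Block 1: z(0.9200) = 1.4051, z(0.4467) = -0.1340, d' = 1.5391
Block 2: z(0.7400) = 0.6433, z(0.5000) = 0.0000, d' = 0.6433
Δd' = d'_Block 1 − d'_Block 2 = 1.5391 − 0.6433 = 0.8958
Block 1 has the higher sensitivity.

Δd-prime = 0.896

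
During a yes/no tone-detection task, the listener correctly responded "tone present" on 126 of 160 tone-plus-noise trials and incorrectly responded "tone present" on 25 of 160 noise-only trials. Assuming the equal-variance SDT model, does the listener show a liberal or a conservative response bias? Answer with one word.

conservative

z(H) = 0.798, z(FA) = -1.010
c = −½·(z(H) + z(FA)) = 0.106
c > 0 → conservative criterion (biased toward responding “no”).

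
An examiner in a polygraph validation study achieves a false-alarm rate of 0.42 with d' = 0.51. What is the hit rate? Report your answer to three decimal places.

z(false-alarm rate) = z(0.42) = -0.2019
z(H) = z(FA) + d' = -0.2019 + 0.51 = 0.3081
hit rate = Φ(0.3081) = 0.6210

hit rate = 0.621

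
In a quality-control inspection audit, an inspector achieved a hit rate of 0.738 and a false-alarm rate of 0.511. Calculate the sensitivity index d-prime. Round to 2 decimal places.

d-prime = 0.61

z(H) = z(0.738) = 0.6372
z(FA) = z(0.511) = 0.0276
d' = z(H) − z(FA) = 0.6372 − 0.0276 = 0.6096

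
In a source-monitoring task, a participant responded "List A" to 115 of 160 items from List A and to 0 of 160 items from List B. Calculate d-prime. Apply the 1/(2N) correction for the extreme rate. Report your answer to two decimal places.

The false-alarm rate is 0/160 = 0, so apply the 1/(2N) correction: FA → 1/(2·160) = 0.00313.
z(H) = z(0.71875) = 0.579
z(FA) = z(0.00313) = -2.734
d' = 0.579 − (-2.734) = 3.313

d-prime = 3.31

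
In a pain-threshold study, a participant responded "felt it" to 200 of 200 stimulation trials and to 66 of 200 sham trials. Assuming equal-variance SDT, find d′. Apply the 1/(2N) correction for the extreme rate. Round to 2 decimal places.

d′ = 3.25

The hit rate is 200/200 = 1, so apply the 1/(2N) correction: H → 1 − 1/(2·200) = 0.99750.
z(H) = z(0.99750) = 2.807
z(FA) = z(0.33000) = -0.440
d' = 2.807 − (-0.440) = 3.247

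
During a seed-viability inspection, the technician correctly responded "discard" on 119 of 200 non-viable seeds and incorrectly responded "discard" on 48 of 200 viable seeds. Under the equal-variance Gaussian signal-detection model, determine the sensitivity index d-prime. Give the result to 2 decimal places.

d-prime = 0.95

H = 119/200 = 0.5950
FA = 48/200 = 0.2400
z(H) = z(0.5950) = 0.2404
z(FA) = z(0.2400) = -0.7063
d' = z(H) − z(FA) = 0.2404 − (-0.7063) = 0.9467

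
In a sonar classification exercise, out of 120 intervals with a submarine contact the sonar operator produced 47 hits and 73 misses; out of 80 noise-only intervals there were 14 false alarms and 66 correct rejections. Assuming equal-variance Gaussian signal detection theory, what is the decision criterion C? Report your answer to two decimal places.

H = 47/120 = 0.3917
FA = 14/80 = 0.1750
Φ⁻¹(H) = Φ⁻¹(0.3917) = -0.2749
Φ⁻¹(FA) = Φ⁻¹(0.1750) = -0.9346
c = −½·[z(H) + z(FA)] = −0.5 × (-0.2749 + (-0.9346)) = 0.60475

C = 0.60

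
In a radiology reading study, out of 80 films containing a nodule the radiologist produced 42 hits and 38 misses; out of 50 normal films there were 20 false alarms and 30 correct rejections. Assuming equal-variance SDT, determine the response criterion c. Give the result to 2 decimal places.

H = 42/80 = 0.5250
FA = 20/50 = 0.4000
z(H) = 0.063
z(FA) = -0.253
c = −½·[z(H) + z(FA)] = −0.5 × (0.063 + (-0.253)) = 0.095
c > 0: the radiologist has a conservative response bias.

c = 0.10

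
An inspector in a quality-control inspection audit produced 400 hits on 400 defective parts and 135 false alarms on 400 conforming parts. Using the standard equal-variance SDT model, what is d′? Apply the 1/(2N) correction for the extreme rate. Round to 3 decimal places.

The hit rate is 400/400 = 1, so apply the 1/(2N) correction: H → 1 − 1/(2·400) = 0.99875.
z(H) = z(0.99875) = 3.0233
z(FA) = z(0.33750) = -0.4193
d' = 3.0233 − (-0.4193) = 3.4426

d′ = 3.443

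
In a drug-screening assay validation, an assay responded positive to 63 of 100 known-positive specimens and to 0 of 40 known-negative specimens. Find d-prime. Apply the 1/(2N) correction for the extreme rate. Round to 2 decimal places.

d-prime = 2.57

The false-alarm rate is 0/40 = 0, so apply the 1/(2N) correction: FA → 1/(2·40) = 0.01250.
z(H) = z(0.63000) = 0.332
z(FA) = z(0.01250) = -2.241
d' = 0.332 − (-2.241) = 2.573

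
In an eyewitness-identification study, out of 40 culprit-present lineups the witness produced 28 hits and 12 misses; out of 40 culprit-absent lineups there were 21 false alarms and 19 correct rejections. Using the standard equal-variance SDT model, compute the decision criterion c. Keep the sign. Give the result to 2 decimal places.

c = -0.29

H = 28/40 = 0.7000
FA = 21/40 = 0.5250
z(H) = z(0.7000) = 0.5244
z(FA) = z(0.5250) = 0.0627
c = −½·[z(H) + z(FA)] = −0.5 × (0.5244 + 0.0627) = -0.29355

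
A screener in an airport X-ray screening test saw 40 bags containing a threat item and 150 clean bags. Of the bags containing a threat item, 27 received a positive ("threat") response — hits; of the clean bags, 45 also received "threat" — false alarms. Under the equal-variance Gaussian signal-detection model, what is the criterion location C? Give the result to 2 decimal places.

C = 0.04

H = 27/40 = 0.6750
FA = 45/150 = 0.3000
Φ⁻¹(H) = 0.454
Φ⁻¹(FA) = -0.524
c = −½·[z(H) + z(FA)] = −0.5 × (0.454 + (-0.524)) = 0.035
c > 0: the screener has a conservative response bias.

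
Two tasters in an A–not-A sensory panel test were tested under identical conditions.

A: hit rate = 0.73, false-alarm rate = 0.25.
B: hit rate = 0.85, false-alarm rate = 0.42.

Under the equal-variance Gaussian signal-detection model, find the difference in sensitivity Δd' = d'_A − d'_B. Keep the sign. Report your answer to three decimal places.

A: z(0.73) = 0.6128, z(0.25) = -0.6745, d' = 1.2873
B: z(0.85) = 1.0364, z(0.42) = -0.2019, d' = 1.2383
Δd' = d'_A − d'_B = 1.2873 − 1.2383 = 0.0490
A has the higher sensitivity.

Δd' = 0.049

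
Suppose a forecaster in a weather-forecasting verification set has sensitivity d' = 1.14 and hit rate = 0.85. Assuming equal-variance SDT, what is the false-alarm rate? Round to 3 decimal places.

z(hit rate) = z(0.85) = 1.0364
z(FA) = z(H) − d' = 1.0364 − 1.14 = -0.1036
false-alarm rate = Φ(-0.1036) = 0.4587

false-alarm rate = 0.459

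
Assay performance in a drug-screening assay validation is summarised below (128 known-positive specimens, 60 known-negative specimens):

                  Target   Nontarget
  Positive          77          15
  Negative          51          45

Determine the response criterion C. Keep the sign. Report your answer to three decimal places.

C = 0.209

H = 77/128 = 0.6016
FA = 15/60 = 0.2500
Φ⁻¹(H) = Φ⁻¹(0.6016) = 0.2575
Φ⁻¹(FA) = Φ⁻¹(0.2500) = -0.6745
c = −½·[z(H) + z(FA)] = −0.5 × (0.2575 + (-0.6745)) = 0.2085
c > 0: the assay has a conservative response bias.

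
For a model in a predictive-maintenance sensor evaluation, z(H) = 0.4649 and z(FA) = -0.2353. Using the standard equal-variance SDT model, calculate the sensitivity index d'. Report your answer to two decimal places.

d' = z(H) − z(FA) = 0.4649 − (-0.2353) = 0.7002

d' = 0.70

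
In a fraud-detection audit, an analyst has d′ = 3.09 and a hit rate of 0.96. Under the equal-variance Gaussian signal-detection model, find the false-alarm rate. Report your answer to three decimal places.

false-alarm rate = 0.090

z(hit rate) = z(0.96) = 1.7507
z(FA) = z(H) − d' = 1.7507 − 3.09 = -1.3393
false-alarm rate = Φ(-1.3393) = 0.0902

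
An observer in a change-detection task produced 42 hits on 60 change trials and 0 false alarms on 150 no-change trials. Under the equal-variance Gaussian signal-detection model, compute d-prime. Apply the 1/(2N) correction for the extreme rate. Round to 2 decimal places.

d-prime = 3.24

The false-alarm rate is 0/150 = 0, so apply the 1/(2N) correction: FA → 1/(2·150) = 0.00333.
z(H) = z(0.70000) = 0.524
z(FA) = z(0.00333) = -2.713
d' = 0.524 − (-2.713) = 3.237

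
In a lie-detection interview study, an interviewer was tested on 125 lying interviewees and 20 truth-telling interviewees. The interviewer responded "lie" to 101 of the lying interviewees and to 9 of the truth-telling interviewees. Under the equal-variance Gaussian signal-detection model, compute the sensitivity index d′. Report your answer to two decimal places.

d′ = 1.00

H = 101/125 = 0.8080
FA = 9/20 = 0.4500
Φ⁻¹(H) = Φ⁻¹(0.8080) = 0.871
Φ⁻¹(FA) = Φ⁻¹(0.4500) = -0.126
d' = z(H) − z(FA) = 0.871 − (-0.126) = 0.997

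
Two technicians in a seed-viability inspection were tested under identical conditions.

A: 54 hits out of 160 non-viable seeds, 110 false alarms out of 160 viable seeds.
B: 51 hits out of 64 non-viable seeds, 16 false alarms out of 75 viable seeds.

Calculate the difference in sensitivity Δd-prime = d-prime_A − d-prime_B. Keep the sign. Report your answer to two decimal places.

A: z(0.3375) = -0.419, z(0.6875) = 0.489, d' = -0.908
B: z(0.7969) = 0.831, z(0.2133) = -0.795, d' = 1.626
Δd' = d'_A − d'_B = -0.908 − 1.626 = -2.534
B has the higher sensitivity.

Δd-prime = -2.53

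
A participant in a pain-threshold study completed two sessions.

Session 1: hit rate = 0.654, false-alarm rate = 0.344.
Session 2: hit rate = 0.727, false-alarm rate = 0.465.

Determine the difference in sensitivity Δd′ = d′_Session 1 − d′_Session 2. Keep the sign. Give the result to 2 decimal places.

Δd′ = 0.11

Session 1: z(0.654) = 0.396, z(0.344) = -0.402, d' = 0.798
Session 2: z(0.727) = 0.604, z(0.465) = -0.088, d' = 0.692
Δd' = d'_Session 1 − d'_Session 2 = 0.798 − 0.692 = 0.106
Session 1 has the higher sensitivity.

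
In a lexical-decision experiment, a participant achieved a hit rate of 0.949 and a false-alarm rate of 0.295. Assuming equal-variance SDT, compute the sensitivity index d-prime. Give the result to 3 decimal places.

d-prime = 2.174

z(0.949) = 1.6352, z(0.295) = -0.5388
d' = z(H) − z(FA) = 1.6352 − (-0.5388) = 2.1740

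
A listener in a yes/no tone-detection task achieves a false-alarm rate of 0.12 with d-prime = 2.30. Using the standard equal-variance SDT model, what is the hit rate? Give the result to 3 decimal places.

hit rate = 0.870

z(false-alarm rate) = z(0.12) = -1.1750
z(H) = z(FA) + d' = -1.1750 + 2.30 = 1.1250
hit rate = Φ(1.1250) = 0.8697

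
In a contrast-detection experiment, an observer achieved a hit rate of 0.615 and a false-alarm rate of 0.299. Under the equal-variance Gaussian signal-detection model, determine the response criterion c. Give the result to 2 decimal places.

c = 0.12

z(H) = z(0.615) = 0.2924
z(FA) = z(0.299) = -0.5273
c = −½·[z(H) + z(FA)] = −0.5 × (0.2924 + (-0.5273)) = 0.11745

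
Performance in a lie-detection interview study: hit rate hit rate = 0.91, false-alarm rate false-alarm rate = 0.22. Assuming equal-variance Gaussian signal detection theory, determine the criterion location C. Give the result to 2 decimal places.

C = -0.28

z(H) = z(0.91) = 1.341
z(FA) = z(0.22) = -0.772
c = −½·[z(H) + z(FA)] = −0.5 × (1.341 + (-0.772)) = -0.2845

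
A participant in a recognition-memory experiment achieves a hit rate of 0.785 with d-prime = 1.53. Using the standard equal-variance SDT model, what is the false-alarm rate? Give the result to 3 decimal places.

false-alarm rate = 0.229

z(hit rate) = z(0.785) = 0.7892
z(FA) = z(H) − d' = 0.7892 − 1.53 = -0.7408
false-alarm rate = Φ(-0.7408) = 0.2294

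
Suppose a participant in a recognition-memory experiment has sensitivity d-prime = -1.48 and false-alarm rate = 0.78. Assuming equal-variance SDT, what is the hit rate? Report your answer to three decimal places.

z(false-alarm rate) = z(0.78) = 0.7722
z(H) = z(FA) + d' = 0.7722 + (-1.48) = -0.7078
hit rate = Φ(-0.7078) = 0.2395

hit rate = 0.240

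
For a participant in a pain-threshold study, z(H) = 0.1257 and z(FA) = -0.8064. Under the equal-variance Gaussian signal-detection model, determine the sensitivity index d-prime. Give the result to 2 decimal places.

d' = z(H) − z(FA) = 0.1257 − (-0.8064) = 0.9321

d-prime = 0.93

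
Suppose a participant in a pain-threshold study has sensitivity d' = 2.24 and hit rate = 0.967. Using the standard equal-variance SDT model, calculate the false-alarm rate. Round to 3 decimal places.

false-alarm rate = 0.344

z(hit rate) = z(0.967) = 1.8384
z(FA) = z(H) − d' = 1.8384 − 2.24 = -0.4016
false-alarm rate = Φ(-0.4016) = 0.3440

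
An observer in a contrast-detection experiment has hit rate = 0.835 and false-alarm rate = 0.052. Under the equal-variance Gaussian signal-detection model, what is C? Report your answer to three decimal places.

C = 0.326

z(H) = 0.9741
z(FA) = -1.6258
c = −½·[z(H) + z(FA)] = −0.5 × (0.9741 + (-1.6258)) = 0.32585
c > 0: the observer has a conservative response bias.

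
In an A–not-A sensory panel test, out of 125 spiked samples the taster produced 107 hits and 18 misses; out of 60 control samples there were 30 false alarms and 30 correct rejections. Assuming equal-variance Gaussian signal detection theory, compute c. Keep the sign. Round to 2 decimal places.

H = 107/125 = 0.8560
FA = 30/60 = 0.5000
Φ⁻¹(H) = Φ⁻¹(0.8560) = 1.063
Φ⁻¹(FA) = Φ⁻¹(0.5000) = 0.000
c = −½·[z(H) + z(FA)] = −0.5 × (1.063 + 0.000) = -0.5315

c = -0.53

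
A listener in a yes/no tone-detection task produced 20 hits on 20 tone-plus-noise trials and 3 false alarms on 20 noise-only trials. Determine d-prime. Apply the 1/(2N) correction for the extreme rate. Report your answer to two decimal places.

The hit rate is 20/20 = 1, so apply the 1/(2N) correction: H → 1 − 1/(2·20) = 0.97500.
z(H) = z(0.97500) = 1.960
z(FA) = z(0.15000) = -1.036
d' = 1.960 − (-1.036) = 2.996

d-prime = 3.00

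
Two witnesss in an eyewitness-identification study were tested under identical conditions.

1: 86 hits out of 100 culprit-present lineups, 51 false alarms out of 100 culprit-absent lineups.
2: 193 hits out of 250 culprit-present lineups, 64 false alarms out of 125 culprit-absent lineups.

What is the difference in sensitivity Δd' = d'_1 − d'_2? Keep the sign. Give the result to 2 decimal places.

Δd' = 0.34

1: z(0.8600) = 1.080, z(0.5100) = 0.025, d' = 1.055
2: z(0.7720) = 0.745, z(0.5120) = 0.030, d' = 0.715
Δd' = d'_1 − d'_2 = 1.055 − 0.715 = 0.340
1 has the higher sensitivity.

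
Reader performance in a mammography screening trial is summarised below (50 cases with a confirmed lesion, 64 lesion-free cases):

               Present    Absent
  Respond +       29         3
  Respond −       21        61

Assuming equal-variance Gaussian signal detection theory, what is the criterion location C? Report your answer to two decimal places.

H = 29/50 = 0.5800
FA = 3/64 = 0.0469
Φ⁻¹(H) = 0.2019
Φ⁻¹(FA) = -1.6757
c = −½·[z(H) + z(FA)] = −0.5 × (0.2019 + (-1.6757)) = 0.7369
c > 0: the reader has a conservative response bias.

C = 0.74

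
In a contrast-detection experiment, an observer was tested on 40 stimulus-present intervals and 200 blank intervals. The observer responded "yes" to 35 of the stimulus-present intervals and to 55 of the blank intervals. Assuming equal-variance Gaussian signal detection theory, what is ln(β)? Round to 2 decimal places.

H = 35/40 = 0.8750
FA = 55/200 = 0.2750
z(H) = z(0.8750) = 1.150
z(FA) = z(0.2750) = -0.598
ln β = −½·[z(H)² − z(FA)²] = −0.5 × (1.323 − 0.358) = -0.4825

ln β = -0.48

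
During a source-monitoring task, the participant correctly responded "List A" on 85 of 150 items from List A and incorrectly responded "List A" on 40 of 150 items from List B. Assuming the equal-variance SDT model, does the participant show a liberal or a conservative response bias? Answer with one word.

conservative

z(H) = 0.168, z(FA) = -0.623
c = −½·(z(H) + z(FA)) = 0.2275
c > 0 → conservative criterion (biased toward responding “no”).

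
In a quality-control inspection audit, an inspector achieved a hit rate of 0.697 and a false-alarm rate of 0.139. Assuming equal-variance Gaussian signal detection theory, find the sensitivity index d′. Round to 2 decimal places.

z(H) = z(0.697) = 0.5158
z(FA) = z(0.139) = -1.0848
d' = z(H) − z(FA) = 0.5158 − (-1.0848) = 1.6006

d′ = 1.60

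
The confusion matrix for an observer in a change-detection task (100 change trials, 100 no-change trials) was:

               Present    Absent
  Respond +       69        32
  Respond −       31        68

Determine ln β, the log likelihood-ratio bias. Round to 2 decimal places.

H = 69/100 = 0.6900
FA = 32/100 = 0.3200
Φ⁻¹(H) = Φ⁻¹(0.6900) = 0.496
Φ⁻¹(FA) = Φ⁻¹(0.3200) = -0.468
ln β = −½·[z(H)² − z(FA)²] = −0.5 × (0.246 − 0.219) = -0.0135

ln β = -0.01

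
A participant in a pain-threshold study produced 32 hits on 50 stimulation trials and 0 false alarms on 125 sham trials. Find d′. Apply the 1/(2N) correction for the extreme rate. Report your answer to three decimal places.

d′ = 3.011

The false-alarm rate is 0/125 = 0, so apply the 1/(2N) correction: FA → 1/(2·125) = 0.00400.
z(H) = z(0.64000) = 0.3585
z(FA) = z(0.00400) = -2.6521
d' = 0.3585 − (-2.6521) = 3.0106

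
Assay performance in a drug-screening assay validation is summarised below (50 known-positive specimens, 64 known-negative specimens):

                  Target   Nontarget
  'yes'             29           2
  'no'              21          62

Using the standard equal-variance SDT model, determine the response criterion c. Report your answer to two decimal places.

c = 0.83

H = 29/50 = 0.5800
FA = 2/64 = 0.0312
Φ⁻¹(H) = 0.2019
Φ⁻¹(FA) = -1.8634
c = −½·[z(H) + z(FA)] = −0.5 × (0.2019 + (-1.8634)) = 0.83075
c > 0: the assay has a conservative response bias.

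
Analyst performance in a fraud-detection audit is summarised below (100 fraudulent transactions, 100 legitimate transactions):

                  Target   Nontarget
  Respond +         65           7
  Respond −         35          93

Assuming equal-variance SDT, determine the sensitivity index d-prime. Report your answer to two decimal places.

d-prime = 1.86

H = 65/100 = 0.6500
FA = 7/100 = 0.0700
z(H) = 0.3853
z(FA) = -1.4758
d' = z(H) − z(FA) = 0.3853 − (-1.4758) = 1.8611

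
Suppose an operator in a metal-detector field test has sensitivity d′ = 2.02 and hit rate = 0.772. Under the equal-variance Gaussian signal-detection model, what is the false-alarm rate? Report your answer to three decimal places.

false-alarm rate = 0.101

z(hit rate) = z(0.772) = 0.7454
z(FA) = z(H) − d' = 0.7454 − 2.02 = -1.2746
false-alarm rate = Φ(-1.2746) = 0.1012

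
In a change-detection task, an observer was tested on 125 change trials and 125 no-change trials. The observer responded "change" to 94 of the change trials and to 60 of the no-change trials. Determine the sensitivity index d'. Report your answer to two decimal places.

H = 94/125 = 0.7520
FA = 60/125 = 0.4800
z(0.7520) = 0.6808, z(0.4800) = -0.0502
d' = z(H) − z(FA) = 0.6808 − (-0.0502) = 0.7310

d' = 0.73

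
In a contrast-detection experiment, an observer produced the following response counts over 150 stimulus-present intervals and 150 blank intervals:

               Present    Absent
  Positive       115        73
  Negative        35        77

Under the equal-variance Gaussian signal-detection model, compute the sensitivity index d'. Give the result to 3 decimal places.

d' = 0.761

H = 115/150 = 0.7667
FA = 73/150 = 0.4867
z(0.7667) = 0.7280, z(0.4867) = -0.0333
d' = z(H) − z(FA) = 0.7280 − (-0.0333) = 0.7613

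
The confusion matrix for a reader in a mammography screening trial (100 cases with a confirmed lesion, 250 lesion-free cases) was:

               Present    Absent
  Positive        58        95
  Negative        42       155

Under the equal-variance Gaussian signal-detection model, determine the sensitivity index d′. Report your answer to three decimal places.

H = 58/100 = 0.5800
FA = 95/250 = 0.3800
z(H) = z(0.5800) = 0.2019
z(FA) = z(0.3800) = -0.3055
d' = z(H) − z(FA) = 0.2019 − (-0.3055) = 0.5074

d′ = 0.507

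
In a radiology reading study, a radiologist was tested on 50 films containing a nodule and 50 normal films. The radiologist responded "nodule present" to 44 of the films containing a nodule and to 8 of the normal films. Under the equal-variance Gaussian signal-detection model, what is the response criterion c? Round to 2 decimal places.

c = -0.09

H = 44/50 = 0.8800
FA = 8/50 = 0.1600
z(H) = z(0.8800) = 1.1750
z(FA) = z(0.1600) = -0.9945
c = −½·[z(H) + z(FA)] = −0.5 × (1.1750 + (-0.9945)) = -0.09025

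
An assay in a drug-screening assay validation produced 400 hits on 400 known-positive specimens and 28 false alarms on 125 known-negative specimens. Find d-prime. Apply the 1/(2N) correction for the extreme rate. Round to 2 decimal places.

d-prime = 3.78

The hit rate is 400/400 = 1, so apply the 1/(2N) correction: H → 1 − 1/(2·400) = 0.99875.
z(H) = z(0.99875) = 3.023
z(FA) = z(0.22400) = -0.759
d' = 3.023 − (-0.759) = 3.782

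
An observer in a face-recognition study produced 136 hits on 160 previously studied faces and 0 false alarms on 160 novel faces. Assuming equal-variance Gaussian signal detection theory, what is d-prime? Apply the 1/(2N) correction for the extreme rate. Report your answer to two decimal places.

d-prime = 3.77

The false-alarm rate is 0/160 = 0, so apply the 1/(2N) correction: FA → 1/(2·160) = 0.00313.
z(H) = z(0.85000) = 1.036
z(FA) = z(0.00313) = -2.734
d' = 1.036 − (-2.734) = 3.770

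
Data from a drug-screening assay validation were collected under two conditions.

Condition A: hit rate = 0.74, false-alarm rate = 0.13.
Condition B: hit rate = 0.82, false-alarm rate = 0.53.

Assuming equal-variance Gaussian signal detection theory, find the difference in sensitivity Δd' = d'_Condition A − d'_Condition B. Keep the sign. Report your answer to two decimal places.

Δd' = 0.93

Condition A: z(0.74) = 0.643, z(0.13) = -1.126, d' = 1.769
Condition B: z(0.82) = 0.915, z(0.53) = 0.075, d' = 0.840
Δd' = d'_Condition A − d'_Condition B = 1.769 − 0.840 = 0.929
Condition A has the higher sensitivity.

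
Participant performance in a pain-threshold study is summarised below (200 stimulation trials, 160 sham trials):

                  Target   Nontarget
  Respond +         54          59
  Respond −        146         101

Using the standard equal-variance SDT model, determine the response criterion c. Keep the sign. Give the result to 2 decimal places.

c = 0.47

H = 54/200 = 0.2700
FA = 59/160 = 0.3688
Φ⁻¹(H) = Φ⁻¹(0.2700) = -0.613
Φ⁻¹(FA) = Φ⁻¹(0.3688) = -0.335
c = −½·[z(H) + z(FA)] = −0.5 × (-0.613 + (-0.335)) = 0.474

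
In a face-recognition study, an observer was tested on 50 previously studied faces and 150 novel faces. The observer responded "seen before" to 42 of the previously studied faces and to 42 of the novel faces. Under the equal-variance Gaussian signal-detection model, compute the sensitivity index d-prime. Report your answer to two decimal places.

H = 42/50 = 0.8400
FA = 42/150 = 0.2800
z(H) = z(0.8400) = 0.994
z(FA) = z(0.2800) = -0.583
d' = z(H) − z(FA) = 0.994 − (-0.583) = 1.577

d-prime = 1.58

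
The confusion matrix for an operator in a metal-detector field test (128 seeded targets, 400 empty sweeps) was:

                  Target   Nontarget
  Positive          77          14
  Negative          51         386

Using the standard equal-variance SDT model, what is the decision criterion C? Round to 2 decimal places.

H = 77/128 = 0.6016
FA = 14/400 = 0.0350
z(0.6016) = 0.257, z(0.0350) = -1.812
c = −½·[z(H) + z(FA)] = −0.5 × (0.257 + (-1.812)) = 0.7775

C = 0.78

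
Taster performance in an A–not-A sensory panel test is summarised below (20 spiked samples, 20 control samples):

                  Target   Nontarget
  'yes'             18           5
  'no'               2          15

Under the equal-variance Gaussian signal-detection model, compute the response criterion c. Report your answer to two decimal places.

c = -0.30

H = 18/20 = 0.9000
FA = 5/20 = 0.2500
z(0.9000) = 1.282, z(0.2500) = -0.674
c = −½·[z(H) + z(FA)] = −0.5 × (1.282 + (-0.674)) = -0.304
c < 0: the taster has a liberal response bias.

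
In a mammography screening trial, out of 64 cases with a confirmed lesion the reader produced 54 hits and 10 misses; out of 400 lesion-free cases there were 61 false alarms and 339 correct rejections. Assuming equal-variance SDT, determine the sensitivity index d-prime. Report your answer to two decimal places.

H = 54/64 = 0.8438
FA = 61/400 = 0.1525
z(H) = z(0.8438) = 1.0102
z(FA) = z(0.1525) = -1.0258
d' = z(H) − z(FA) = 1.0102 − (-1.0258) = 2.0360

d-prime = 2.04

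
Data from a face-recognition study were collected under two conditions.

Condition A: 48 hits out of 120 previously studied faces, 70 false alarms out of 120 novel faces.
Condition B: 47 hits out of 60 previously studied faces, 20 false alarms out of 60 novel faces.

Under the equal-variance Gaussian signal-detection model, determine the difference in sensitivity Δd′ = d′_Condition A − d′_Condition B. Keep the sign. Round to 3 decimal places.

Condition A: z(0.4000) = -0.2533, z(0.5833) = 0.2103, d' = -0.4636
Condition B: z(0.7833) = 0.7834, z(0.3333) = -0.4308, d' = 1.2142
Δd' = d'_Condition A − d'_Condition B = -0.4636 − 1.2142 = -1.6778
Condition B has the higher sensitivity.

Δd′ = -1.678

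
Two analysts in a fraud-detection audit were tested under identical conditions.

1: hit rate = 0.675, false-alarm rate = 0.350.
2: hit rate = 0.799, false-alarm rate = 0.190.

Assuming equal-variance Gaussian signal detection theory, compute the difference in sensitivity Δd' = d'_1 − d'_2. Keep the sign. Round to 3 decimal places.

Δd' = -0.877

1: z(0.675) = 0.4538, z(0.350) = -0.3853, d' = 0.8391
2: z(0.799) = 0.8381, z(0.190) = -0.8779, d' = 1.7160
Δd' = d'_1 − d'_2 = 0.8391 − 1.7160 = -0.8769
2 has the higher sensitivity.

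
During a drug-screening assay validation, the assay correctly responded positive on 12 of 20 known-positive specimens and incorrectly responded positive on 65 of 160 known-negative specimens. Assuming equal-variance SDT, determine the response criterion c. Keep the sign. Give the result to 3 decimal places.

H = 12/20 = 0.6000
FA = 65/160 = 0.4062
z(H) = z(0.6000) = 0.2533
z(FA) = z(0.4062) = -0.2373
c = −½·[z(H) + z(FA)] = −0.5 × (0.2533 + (-0.2373)) = -0.0080

c = -0.008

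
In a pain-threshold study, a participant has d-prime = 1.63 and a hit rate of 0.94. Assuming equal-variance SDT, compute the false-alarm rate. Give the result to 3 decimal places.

false-alarm rate = 0.470

z(hit rate) = z(0.94) = 1.5548
z(FA) = z(H) − d' = 1.5548 − 1.63 = -0.0752
false-alarm rate = Φ(-0.0752) = 0.4700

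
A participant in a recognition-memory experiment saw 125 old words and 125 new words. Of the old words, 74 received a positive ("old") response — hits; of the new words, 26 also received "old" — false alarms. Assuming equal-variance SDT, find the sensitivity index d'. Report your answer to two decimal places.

H = 74/125 = 0.5920
FA = 26/125 = 0.2080
z(H) = 0.233
z(FA) = -0.813
d' = z(H) − z(FA) = 0.233 − (-0.813) = 1.046

d' = 1.05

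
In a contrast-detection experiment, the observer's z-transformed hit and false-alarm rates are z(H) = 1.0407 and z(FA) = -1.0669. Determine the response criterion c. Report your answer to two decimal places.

c = 0.01

c = −½·[z(H) + z(FA)] = −½·(1.0407 + (-1.0669)) = 0.0131
c > 0: the observer has a conservative response bias.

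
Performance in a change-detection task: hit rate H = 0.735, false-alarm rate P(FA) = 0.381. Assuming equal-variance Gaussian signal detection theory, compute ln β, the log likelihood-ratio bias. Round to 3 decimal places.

ln β = -0.151

z(H) = 0.6280
z(FA) = -0.3029
ln β = −½·[z(H)² − z(FA)²] = −0.5 × (0.3944 − 0.0917) = -0.15135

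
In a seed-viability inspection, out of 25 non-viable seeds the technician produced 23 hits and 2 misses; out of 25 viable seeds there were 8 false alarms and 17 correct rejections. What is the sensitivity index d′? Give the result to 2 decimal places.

d′ = 1.87

H = 23/25 = 0.9200
FA = 8/25 = 0.3200
z(0.9200) = 1.405, z(0.3200) = -0.468
d' = z(H) − z(FA) = 1.405 − (-0.468) = 1.873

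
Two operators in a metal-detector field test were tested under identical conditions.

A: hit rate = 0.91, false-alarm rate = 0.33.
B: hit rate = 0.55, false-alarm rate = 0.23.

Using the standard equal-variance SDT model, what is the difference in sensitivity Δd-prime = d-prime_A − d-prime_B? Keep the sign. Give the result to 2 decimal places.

A: z(0.91) = 1.341, z(0.33) = -0.440, d' = 1.781
B: z(0.55) = 0.126, z(0.23) = -0.739, d' = 0.865
Δd' = d'_A − d'_B = 1.781 − 0.865 = 0.916
A has the higher sensitivity.

Δd-prime = 0.92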